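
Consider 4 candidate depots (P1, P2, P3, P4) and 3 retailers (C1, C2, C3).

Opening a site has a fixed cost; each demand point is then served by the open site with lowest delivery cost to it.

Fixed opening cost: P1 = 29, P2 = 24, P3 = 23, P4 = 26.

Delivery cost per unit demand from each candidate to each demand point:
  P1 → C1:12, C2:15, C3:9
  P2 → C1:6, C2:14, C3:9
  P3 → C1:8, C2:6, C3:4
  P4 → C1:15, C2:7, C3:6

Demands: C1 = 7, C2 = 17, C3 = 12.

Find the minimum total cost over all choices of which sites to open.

Open {P3}: assign each demand point to its cheapest open site.
  C1→P3 7×8=56, C2→P3 17×6=102, C3→P3 12×4=48
  delivery cost 206, fixed 23 → total 229.
Compare {P2, P3}: delivery cost 192 + fixed 47 = 239.
Compare {P3, P4}: delivery cost 206 + fixed 49 = 255.
Compare {P1, P3}: delivery cost 206 + fixed 52 = 258.
All other subsets cost ≥ 239. Minimum total cost: 229.

229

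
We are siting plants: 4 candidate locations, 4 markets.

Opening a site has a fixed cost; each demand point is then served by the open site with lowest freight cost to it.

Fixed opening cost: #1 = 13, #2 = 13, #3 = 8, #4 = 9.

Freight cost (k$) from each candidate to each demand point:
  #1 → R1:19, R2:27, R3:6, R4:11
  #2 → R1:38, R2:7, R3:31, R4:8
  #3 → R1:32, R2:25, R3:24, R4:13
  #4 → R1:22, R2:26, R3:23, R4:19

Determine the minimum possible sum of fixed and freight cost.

66

Open {#1, #2}: assign each demand point to its cheapest open site.
  R1→#1 19, R2→#2 7, R3→#1 6, R4→#2 8
  freight cost 40, fixed 26 → total 66.
Compare {#1, #2, #3}: freight cost 40 + fixed 34 = 74.
Compare {#1, #2, #4}: freight cost 40 + fixed 35 = 75.
Compare {#1}: freight cost 63 + fixed 13 = 76.
All other subsets cost ≥ 74. Minimum total cost: 66.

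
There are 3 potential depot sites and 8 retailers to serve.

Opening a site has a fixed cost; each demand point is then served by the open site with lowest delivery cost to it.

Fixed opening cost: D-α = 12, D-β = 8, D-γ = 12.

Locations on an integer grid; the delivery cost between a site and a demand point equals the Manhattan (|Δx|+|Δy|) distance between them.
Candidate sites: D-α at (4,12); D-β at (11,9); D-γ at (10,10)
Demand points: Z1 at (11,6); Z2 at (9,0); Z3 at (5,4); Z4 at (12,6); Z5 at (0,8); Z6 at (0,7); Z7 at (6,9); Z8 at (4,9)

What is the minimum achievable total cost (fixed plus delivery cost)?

72

Open {D-α, D-β}: assign each demand point to its cheapest open site.
  Z1→D-β 3, Z2→D-β 11, Z3→D-α 9, Z4→D-β 4, Z5→D-α 8, Z6→D-α 9, Z7→D-α 5, Z8→D-α 3
  delivery cost 52, fixed 20 → total 72.
Compare {D-β}: delivery cost 66 + fixed 8 = 74.
Compare {D-α, D-γ}: delivery cost 56 + fixed 24 = 80.
Compare {D-γ}: delivery cost 70 + fixed 12 = 82.
All other subsets cost ≥ 74. Minimum total cost: 72.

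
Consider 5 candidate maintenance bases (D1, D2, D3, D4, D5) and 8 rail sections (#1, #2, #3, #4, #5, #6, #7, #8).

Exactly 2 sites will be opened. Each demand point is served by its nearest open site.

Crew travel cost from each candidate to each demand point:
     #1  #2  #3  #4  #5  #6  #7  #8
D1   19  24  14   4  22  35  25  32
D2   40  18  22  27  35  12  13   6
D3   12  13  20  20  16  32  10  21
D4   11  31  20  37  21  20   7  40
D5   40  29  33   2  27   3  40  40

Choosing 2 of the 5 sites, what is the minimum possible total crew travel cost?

Open {D3, D5}.
  #1→D3 12, #2→D3 13, #3→D3 20, #4→D5 2, #5→D3 16, #6→D5 3, #7→D3 10, #8→D3 21  ⇒ total 97.
Compare {D1, D2}: total 108.
Compare {D2, D3}: total 109.
No size-2 selection does better; minimum is 97.

97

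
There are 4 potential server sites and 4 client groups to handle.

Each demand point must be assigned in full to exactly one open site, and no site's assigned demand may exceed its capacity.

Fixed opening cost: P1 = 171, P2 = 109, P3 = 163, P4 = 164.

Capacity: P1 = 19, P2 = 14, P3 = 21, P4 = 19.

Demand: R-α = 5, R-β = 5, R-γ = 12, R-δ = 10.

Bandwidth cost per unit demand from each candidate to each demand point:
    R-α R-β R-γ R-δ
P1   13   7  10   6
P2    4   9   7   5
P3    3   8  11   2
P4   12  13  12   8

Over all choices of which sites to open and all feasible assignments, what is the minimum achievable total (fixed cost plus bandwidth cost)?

Open {P2, P3}; cheapest assignment that respects the capacities:
  P2 (cap 14, load 12): R-γ — cost 12×7 = 84
  P3 (cap 21, load 20): R-α, R-β, R-δ — cost 5×3 + 5×8 + 10×2 = 75
  Shipping 159, fixed 272 → total 431.
  Any other capacity-feasible assignment to {P2, P3} ships for at least 159.
Compare {P1, P3}: its best feasible assignment gives total 524.
Compare {P3, P4}: its best feasible assignment gives total 546.
Every other set of open sites that can feasibly serve all demand totals ≥ 524 even under its best assignment. Minimum: 431.

431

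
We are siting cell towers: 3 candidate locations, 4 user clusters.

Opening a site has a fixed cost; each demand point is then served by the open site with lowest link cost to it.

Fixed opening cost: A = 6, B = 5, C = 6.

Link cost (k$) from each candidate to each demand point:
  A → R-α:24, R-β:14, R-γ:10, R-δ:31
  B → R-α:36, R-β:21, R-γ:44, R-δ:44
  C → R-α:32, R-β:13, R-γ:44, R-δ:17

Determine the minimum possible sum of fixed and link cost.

Open {A, C}: assign each demand point to its cheapest open site.
  R-α→A 24, R-β→C 13, R-γ→A 10, R-δ→C 17
  link cost 64, fixed 12 → total 76.
Compare {A, B, C}: link cost 64 + fixed 17 = 81.
Compare {A}: link cost 79 + fixed 6 = 85.
Compare {A, B}: link cost 79 + fixed 11 = 90.
All other subsets cost ≥ 81. Minimum total cost: 76.

76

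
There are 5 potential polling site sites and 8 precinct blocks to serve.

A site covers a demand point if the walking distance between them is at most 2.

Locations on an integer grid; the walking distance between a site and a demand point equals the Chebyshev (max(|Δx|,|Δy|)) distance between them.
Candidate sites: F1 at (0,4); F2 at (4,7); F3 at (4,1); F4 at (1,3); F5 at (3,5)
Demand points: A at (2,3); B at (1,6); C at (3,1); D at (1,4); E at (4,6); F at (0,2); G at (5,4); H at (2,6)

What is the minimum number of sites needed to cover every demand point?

Coverage sets (demand points within 2 of each site):
  F1: {A, B, D, F, H}
  F2: {E, H}
  F3: {A, C}
  F4: {A, C, D, F}
  F5: {A, B, D, E, G, H}
No single site covers all 8 demand points.
But {F4, F5} covers everything, so the minimum is 2.

2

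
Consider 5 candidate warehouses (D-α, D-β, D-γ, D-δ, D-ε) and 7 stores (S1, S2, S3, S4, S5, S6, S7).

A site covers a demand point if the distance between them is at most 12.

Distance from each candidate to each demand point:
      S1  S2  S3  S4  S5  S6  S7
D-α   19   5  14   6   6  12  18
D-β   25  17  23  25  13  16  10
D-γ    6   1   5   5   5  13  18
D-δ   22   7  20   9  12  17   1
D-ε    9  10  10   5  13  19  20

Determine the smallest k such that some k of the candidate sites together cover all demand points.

3

Coverage sets (demand points within 12 of each site):
  D-α: {S2, S4, S5, S6}
  D-β: {S7}
  D-γ: {S1, S2, S3, S4, S5}
  D-δ: {S2, S4, S5, S7}
  D-ε: {S1, S2, S3, S4}
No 2 sites suffice: every size-2 union leaves at least one demand point uncovered.
But {D-α, D-β, D-γ} covers everything, so the minimum is 3.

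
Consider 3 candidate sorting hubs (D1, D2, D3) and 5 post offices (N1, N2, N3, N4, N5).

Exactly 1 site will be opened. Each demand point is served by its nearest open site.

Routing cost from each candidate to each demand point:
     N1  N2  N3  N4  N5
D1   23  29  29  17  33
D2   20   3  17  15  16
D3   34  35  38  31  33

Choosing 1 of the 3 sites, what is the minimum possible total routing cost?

71

Open {D2}.
  N1→D2 20, N2→D2 3, N3→D2 17, N4→D2 15, N5→D2 16  ⇒ total 71.
Compare {D1}: total 131.
Compare {D3}: total 171.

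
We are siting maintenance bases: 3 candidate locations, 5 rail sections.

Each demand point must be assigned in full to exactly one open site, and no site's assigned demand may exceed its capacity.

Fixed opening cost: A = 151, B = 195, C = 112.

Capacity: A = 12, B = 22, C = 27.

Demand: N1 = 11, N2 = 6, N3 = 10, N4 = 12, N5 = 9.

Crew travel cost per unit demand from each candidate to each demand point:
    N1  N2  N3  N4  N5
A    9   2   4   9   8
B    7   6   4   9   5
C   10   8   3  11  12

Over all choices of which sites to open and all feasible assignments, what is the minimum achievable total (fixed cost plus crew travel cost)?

Open {B, C}; cheapest assignment that respects the capacities:
  B (cap 22, load 21): N4, N5 — cost 12×9 + 9×5 = 153
  C (cap 27, load 27): N1, N2, N3 — cost 11×10 + 6×8 + 10×3 = 188
  Shipping 341, fixed 307 → total 648.
  Any other capacity-feasible assignment to {B, C} ships for at least 341.
Compare {A, B, C}: its best feasible assignment gives total 754.
Every other set of open sites that can feasibly serve all demand totals ≥ 754 even under its best assignment. Minimum: 648.

648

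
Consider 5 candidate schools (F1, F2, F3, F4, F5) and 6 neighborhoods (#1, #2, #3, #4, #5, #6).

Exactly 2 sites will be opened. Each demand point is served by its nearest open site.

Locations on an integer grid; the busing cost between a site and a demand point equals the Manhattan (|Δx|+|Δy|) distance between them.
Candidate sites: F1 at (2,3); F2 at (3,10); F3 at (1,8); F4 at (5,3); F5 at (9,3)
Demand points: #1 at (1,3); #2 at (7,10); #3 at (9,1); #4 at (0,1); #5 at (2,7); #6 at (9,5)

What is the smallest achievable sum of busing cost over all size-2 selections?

22

Open {F1, F5}.
  #1→F1 1, #2→F5 9, #3→F5 2, #4→F1 4, #5→F1 4, #6→F5 2  ⇒ total 22.
Compare {F3, F5}: total 27.
Compare {F1, F4}: total 30.
No size-2 selection does better; minimum is 22.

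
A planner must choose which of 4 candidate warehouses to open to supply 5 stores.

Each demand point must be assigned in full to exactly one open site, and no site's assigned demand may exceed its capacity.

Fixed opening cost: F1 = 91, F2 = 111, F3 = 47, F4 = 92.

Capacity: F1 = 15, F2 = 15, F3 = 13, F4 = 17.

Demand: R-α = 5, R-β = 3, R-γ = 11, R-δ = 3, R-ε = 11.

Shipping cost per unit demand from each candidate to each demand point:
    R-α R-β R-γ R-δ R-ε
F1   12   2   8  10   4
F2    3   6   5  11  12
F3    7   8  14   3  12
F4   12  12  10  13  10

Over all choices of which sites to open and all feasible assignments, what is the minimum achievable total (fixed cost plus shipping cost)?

398

Open {F1, F2, F3}; cheapest assignment that respects the capacities:
  F1 (cap 15, load 14): R-β, R-ε — cost 3×2 + 11×4 = 50
  F2 (cap 15, load 11): R-γ — cost 11×5 = 55
  F3 (cap 13, load 8): R-α, R-δ — cost 5×7 + 3×3 = 44
  Shipping 149, fixed 249 → total 398.
  Any other capacity-feasible assignment to {F1, F2, F3} ships for at least 149.
Compare {F1, F3, F4}: its best feasible assignment gives total 434.
Compare {F2, F3, F4}: its best feasible assignment gives total 477.
Every other set of open sites that can feasibly serve all demand totals ≥ 434 even under its best assignment. Minimum: 398.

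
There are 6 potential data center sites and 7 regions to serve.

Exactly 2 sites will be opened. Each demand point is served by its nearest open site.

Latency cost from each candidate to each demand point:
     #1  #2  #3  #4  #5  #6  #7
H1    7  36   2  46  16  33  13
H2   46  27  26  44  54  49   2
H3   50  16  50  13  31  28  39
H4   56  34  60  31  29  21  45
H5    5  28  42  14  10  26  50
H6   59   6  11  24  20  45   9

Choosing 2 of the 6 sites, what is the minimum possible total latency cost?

Open {H5, H6}.
  #1→H5 5, #2→H6 6, #3→H6 11, #4→H5 14, #5→H5 10, #6→H5 26, #7→H6 9  ⇒ total 81.
Compare {H1, H3}: total 95.
Compare {H1, H6}: total 97.
No size-2 selection does better; minimum is 81.

81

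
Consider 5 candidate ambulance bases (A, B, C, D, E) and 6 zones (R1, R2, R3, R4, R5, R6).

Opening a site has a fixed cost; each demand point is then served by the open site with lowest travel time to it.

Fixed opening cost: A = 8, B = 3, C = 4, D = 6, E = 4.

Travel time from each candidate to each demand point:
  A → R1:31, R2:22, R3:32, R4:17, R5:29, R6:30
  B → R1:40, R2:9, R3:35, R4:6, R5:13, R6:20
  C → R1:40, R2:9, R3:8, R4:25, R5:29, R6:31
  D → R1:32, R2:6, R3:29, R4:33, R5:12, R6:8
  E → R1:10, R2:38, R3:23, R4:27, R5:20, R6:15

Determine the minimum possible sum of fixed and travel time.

67

Open {B, C, D, E}: assign each demand point to its cheapest open site.
  R1→E 10, R2→D 6, R3→C 8, R4→B 6, R5→D 12, R6→D 8
  travel time 50, fixed 17 → total 67.
Compare {B, C, E}: travel time 61 + fixed 11 = 72.
Compare {A, B, C, D, E}: travel time 50 + fixed 25 = 75.
Compare {B, D, E}: travel time 65 + fixed 13 = 78.
All other subsets cost ≥ 72. Minimum total cost: 67.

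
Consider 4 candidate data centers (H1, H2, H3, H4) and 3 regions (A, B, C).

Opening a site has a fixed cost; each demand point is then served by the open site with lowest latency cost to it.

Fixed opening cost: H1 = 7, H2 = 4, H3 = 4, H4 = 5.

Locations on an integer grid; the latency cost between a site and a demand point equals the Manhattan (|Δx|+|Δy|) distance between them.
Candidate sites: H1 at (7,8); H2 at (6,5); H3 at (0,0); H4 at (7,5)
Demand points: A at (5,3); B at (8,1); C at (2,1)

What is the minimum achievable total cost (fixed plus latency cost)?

20

Open {H2, H3}: assign each demand point to its cheapest open site.
  A→H2 3, B→H2 6, C→H3 3
  latency cost 12, fixed 8 → total 20.
Compare {H2}: latency cost 17 + fixed 4 = 21.
Compare {H3, H4}: latency cost 12 + fixed 9 = 21.
Compare {H4}: latency cost 18 + fixed 5 = 23.
All other subsets cost ≥ 21. Minimum total cost: 20.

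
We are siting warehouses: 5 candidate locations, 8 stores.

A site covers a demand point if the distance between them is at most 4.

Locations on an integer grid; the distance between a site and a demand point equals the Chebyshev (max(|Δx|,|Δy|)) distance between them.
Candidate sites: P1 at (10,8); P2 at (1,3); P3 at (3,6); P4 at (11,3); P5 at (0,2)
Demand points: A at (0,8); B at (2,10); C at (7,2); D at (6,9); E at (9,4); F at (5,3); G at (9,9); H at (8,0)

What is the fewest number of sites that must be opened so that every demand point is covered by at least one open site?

3

Coverage sets (demand points within 4 of each site):
  P1: {D, E, G}
  P2: {F}
  P3: {A, B, C, D, F}
  P4: {C, E, H}
  P5: {}
No 2 sites suffice: every size-2 union leaves at least one demand point uncovered.
But {P1, P3, P4} covers everything, so the minimum is 3.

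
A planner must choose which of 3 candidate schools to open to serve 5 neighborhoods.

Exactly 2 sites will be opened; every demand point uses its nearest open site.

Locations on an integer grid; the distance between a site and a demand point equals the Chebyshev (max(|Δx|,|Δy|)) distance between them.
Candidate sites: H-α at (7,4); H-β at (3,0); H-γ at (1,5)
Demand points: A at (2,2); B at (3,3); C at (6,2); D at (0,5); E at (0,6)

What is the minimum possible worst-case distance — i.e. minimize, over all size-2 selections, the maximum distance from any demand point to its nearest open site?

Open {H-α, H-γ}.
  Farthest demand point is A at distance 3 (to H-γ); all others are ≤ 3.
With {H-β, H-γ} the worst case is 3.
With {H-α, H-β} the worst case is 6.
No size-2 selection achieves below 3.

3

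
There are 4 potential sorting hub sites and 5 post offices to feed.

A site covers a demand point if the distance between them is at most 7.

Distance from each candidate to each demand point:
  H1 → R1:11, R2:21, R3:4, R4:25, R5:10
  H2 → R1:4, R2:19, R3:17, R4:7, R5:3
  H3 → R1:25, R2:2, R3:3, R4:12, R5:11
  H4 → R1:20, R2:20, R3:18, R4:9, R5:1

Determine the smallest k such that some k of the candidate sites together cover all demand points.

Coverage sets (demand points within 7 of each site):
  H1: {R3}
  H2: {R1, R4, R5}
  H3: {R2, R3}
  H4: {R5}
No single site covers all 5 demand points.
But {H2, H3} covers everything, so the minimum is 2.

2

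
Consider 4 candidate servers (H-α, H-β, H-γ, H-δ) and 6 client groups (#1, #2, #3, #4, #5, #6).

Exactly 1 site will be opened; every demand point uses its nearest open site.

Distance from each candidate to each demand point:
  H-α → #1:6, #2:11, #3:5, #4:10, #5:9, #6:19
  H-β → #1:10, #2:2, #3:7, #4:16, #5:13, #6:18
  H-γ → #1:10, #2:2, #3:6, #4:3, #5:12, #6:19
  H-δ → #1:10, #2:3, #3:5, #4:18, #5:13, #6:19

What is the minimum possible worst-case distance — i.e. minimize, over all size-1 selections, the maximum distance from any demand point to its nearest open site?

18

Open {H-β}.
  Farthest demand point is #6 at distance 18 (to H-β); all others are ≤ 18.
With {H-α} the worst case is 19.
With {H-γ} the worst case is 19.
No size-1 selection achieves below 18.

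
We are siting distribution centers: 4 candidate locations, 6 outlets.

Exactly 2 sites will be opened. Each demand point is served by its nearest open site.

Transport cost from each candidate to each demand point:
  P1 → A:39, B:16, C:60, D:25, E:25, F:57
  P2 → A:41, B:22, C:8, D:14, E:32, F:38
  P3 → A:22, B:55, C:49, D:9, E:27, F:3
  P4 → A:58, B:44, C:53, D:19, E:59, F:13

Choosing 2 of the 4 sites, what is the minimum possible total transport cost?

Open {P2, P3}.
  A→P3 22, B→P2 22, C→P2 8, D→P3 9, E→P3 27, F→P3 3  ⇒ total 91.
Compare {P1, P3}: total 124.
Compare {P2, P4}: total 130.
No size-2 selection does better; minimum is 91.

91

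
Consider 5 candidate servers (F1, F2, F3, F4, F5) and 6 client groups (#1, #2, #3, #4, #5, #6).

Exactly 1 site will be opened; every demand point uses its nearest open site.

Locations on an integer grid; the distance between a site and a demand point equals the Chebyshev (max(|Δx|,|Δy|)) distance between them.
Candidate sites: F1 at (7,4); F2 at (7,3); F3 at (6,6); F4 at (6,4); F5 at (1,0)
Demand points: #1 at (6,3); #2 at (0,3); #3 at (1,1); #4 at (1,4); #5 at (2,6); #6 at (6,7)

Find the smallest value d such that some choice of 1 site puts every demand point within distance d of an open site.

6

Open {F3}.
  Farthest demand point is #2 at distance 6 (to F3); all others are ≤ 6.
With {F4} the worst case is 6.
With {F1} the worst case is 7.
No size-1 selection achieves below 6.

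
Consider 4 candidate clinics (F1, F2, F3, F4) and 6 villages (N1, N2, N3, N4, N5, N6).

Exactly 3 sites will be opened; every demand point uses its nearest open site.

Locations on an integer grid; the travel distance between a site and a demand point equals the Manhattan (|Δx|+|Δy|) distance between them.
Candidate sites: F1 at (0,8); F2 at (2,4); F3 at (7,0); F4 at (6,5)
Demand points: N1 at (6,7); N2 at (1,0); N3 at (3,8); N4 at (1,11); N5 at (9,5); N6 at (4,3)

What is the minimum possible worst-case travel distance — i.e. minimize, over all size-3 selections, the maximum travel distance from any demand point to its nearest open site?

Open {F1, F2, F4}.
  Farthest demand point is N2 at travel distance 5 (to F2); all others are ≤ 5.
With {F1, F3, F4} the worst case is 6.
With {F1, F2, F3} the worst case is 7.
No size-3 selection achieves below 5.

5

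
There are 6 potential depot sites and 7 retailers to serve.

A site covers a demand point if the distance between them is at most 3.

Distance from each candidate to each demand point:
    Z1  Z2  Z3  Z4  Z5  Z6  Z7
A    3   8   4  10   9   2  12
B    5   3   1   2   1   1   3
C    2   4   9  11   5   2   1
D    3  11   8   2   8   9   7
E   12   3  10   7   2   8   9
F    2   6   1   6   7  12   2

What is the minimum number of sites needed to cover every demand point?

Coverage sets (demand points within 3 of each site):
  A: {Z1, Z6}
  B: {Z2, Z3, Z4, Z5, Z6, Z7}
  C: {Z1, Z6, Z7}
  D: {Z1, Z4}
  E: {Z2, Z5}
  F: {Z1, Z3, Z7}
No single site covers all 7 demand points.
But {A, B} covers everything, so the minimum is 2.

2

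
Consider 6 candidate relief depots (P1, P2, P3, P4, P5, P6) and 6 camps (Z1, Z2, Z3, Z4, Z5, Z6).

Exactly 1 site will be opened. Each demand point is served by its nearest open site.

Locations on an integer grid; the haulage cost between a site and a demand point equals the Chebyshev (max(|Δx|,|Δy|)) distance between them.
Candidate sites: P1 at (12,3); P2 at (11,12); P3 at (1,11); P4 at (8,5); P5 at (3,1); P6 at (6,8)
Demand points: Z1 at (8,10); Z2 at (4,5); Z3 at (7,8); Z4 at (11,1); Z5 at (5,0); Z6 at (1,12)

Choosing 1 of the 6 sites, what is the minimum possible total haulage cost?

26

Open {P6}.
  Z1→P6 2, Z2→P6 3, Z3→P6 1, Z4→P6 7, Z5→P6 8, Z6→P6 5  ⇒ total 26.
Compare {P4}: total 28.
Compare {P1}: total 40.
No size-1 selection does better; minimum is 26.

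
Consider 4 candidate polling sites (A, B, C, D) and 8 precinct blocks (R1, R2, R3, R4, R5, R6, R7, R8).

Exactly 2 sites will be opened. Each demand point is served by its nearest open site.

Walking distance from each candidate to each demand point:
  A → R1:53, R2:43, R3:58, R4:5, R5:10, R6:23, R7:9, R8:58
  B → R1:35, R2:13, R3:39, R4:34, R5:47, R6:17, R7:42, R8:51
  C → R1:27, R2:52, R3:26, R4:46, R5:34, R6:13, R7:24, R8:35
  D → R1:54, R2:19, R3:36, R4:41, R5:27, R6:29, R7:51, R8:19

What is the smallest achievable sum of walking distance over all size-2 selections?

Open {A, C}.
  R1→C 27, R2→A 43, R3→C 26, R4→A 5, R5→A 10, R6→C 13, R7→A 9, R8→C 35  ⇒ total 168.
Compare {A, D}: total 174.
Compare {A, B}: total 179.
No size-2 selection does better; minimum is 168.

168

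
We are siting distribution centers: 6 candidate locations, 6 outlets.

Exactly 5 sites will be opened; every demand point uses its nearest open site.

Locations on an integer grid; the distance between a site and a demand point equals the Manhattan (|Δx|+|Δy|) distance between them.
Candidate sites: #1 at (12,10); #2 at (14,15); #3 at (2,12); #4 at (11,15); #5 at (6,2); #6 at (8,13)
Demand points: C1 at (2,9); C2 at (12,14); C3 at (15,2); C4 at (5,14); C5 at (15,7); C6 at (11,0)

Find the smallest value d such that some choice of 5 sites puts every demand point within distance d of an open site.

Open {#1, #2, #3, #4, #5}.
  Farthest demand point is C3 at distance 9 (to #5); all others are ≤ 9.
With {#1, #2, #3, #5, #6} the worst case is 9.
With {#1, #3, #4, #5, #6} the worst case is 9.
No size-5 selection achieves below 9.

9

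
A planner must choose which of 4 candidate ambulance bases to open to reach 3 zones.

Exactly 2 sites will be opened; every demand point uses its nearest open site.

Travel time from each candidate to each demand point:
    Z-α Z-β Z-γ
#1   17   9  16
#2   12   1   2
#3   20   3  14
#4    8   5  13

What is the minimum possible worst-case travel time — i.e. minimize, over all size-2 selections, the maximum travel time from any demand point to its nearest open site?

Open {#2, #4}.
  Farthest demand point is Z-α at travel time 8 (to #4); all others are ≤ 8.
With {#1, #2} the worst case is 12.
With {#2, #3} the worst case is 12.
No size-2 selection achieves below 8.

8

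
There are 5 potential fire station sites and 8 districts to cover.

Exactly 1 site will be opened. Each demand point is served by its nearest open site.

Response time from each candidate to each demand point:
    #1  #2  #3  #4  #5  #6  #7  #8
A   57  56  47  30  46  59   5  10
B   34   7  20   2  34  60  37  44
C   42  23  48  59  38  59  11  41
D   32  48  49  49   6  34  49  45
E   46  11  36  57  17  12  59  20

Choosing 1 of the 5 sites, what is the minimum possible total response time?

238

Open {B}.
  #1→B 34, #2→B 7, #3→B 20, #4→B 2, #5→B 34, #6→B 60, #7→B 37, #8→B 44  ⇒ total 238.
Compare {E}: total 258.
Compare {A}: total 310.
No size-1 selection does better; minimum is 238.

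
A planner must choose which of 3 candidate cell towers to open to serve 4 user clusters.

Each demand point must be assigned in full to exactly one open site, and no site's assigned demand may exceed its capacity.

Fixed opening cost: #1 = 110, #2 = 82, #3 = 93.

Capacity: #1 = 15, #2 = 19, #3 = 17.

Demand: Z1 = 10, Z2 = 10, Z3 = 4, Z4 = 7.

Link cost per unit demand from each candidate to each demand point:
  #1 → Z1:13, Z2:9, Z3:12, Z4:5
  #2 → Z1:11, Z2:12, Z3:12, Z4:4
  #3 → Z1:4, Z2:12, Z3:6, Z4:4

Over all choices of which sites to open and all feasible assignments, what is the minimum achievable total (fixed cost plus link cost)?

Open {#2, #3}; cheapest assignment that respects the capacities:
  #2 (cap 19, load 17): Z2, Z4 — cost 10×12 + 7×4 = 148
  #3 (cap 17, load 14): Z1, Z3 — cost 10×4 + 4×6 = 64
  Shipping 212, fixed 175 → total 387.
  Any other capacity-feasible assignment to {#2, #3} ships for at least 212.
Compare {#1, #3}: its best feasible assignment gives total 409.
Compare {#1, #2, #3}: its best feasible assignment gives total 467.
Every other set of open sites that can feasibly serve all demand totals ≥ 409 even under its best assignment. Minimum: 387.

387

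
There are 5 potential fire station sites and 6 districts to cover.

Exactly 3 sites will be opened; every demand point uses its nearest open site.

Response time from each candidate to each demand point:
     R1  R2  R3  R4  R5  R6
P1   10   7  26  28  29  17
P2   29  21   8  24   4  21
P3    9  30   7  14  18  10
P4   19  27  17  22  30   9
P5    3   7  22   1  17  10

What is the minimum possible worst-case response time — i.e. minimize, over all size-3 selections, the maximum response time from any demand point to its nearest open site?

9

Open {P2, P4, P5}.
  Farthest demand point is R6 at response time 9 (to P4); all others are ≤ 9.
With {P1, P2, P5} the worst case is 10.
With {P2, P3, P5} the worst case is 10.
No size-3 selection achieves below 9.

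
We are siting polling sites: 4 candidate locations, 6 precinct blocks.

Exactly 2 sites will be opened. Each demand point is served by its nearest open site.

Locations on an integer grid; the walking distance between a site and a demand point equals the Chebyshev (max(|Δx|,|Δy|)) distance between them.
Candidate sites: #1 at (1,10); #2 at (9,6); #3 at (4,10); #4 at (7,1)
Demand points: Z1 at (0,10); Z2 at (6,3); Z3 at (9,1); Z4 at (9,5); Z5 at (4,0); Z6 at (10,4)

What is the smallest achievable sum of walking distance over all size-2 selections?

15

Open {#1, #4}.
  Z1→#1 1, Z2→#4 2, Z3→#4 2, Z4→#4 4, Z5→#4 3, Z6→#4 3  ⇒ total 15.
Compare {#1, #2}: total 18.
Compare {#3, #4}: total 18.
No size-2 selection does better; minimum is 15.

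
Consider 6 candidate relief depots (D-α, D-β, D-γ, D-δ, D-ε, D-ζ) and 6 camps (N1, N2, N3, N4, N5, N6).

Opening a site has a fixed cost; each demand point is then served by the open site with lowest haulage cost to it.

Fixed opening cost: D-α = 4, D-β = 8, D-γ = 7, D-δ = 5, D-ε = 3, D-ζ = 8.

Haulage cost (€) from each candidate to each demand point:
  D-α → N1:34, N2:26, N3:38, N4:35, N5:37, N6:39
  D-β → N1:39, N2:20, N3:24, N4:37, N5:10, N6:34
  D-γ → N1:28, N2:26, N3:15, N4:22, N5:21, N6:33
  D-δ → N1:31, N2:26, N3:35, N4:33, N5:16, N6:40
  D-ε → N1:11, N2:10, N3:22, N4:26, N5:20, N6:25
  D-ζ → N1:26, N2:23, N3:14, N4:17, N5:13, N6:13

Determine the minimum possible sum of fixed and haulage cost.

Open {D-ε, D-ζ}: assign each demand point to its cheapest open site.
  N1→D-ε 11, N2→D-ε 10, N3→D-ζ 14, N4→D-ζ 17, N5→D-ζ 13, N6→D-ζ 13
  haulage cost 78, fixed 11 → total 89.
Compare {D-α, D-ε, D-ζ}: haulage cost 78 + fixed 15 = 93.
Compare {D-β, D-ε, D-ζ}: haulage cost 75 + fixed 19 = 94.
Compare {D-δ, D-ε, D-ζ}: haulage cost 78 + fixed 16 = 94.
All other subsets cost ≥ 93. Minimum total cost: 89.

89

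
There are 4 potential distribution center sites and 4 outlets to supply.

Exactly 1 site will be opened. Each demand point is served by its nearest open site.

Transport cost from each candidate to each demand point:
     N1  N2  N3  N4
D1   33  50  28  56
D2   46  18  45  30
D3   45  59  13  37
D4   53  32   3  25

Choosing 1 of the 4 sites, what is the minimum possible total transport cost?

113

Open {D4}.
  N1→D4 53, N2→D4 32, N3→D4 3, N4→D4 25  ⇒ total 113.
Compare {D2}: total 139.
Compare {D3}: total 154.
No size-1 selection does better; minimum is 113.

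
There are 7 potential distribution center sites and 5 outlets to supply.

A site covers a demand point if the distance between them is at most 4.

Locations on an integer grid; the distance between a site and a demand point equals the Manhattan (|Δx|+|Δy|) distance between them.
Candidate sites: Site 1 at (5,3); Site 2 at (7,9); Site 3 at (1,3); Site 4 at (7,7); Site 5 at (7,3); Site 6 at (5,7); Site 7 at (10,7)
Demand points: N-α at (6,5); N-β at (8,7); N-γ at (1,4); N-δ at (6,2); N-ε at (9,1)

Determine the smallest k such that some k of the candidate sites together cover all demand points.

3

Coverage sets (demand points within 4 of each site):
  Site 1: {N-α, N-δ}
  Site 2: {N-β}
  Site 3: {N-γ}
  Site 4: {N-α, N-β}
  Site 5: {N-α, N-δ, N-ε}
  Site 6: {N-α, N-β}
  Site 7: {N-β}
No 2 sites suffice: every size-2 union leaves at least one demand point uncovered.
But {Site 2, Site 3, Site 5} covers everything, so the minimum is 3.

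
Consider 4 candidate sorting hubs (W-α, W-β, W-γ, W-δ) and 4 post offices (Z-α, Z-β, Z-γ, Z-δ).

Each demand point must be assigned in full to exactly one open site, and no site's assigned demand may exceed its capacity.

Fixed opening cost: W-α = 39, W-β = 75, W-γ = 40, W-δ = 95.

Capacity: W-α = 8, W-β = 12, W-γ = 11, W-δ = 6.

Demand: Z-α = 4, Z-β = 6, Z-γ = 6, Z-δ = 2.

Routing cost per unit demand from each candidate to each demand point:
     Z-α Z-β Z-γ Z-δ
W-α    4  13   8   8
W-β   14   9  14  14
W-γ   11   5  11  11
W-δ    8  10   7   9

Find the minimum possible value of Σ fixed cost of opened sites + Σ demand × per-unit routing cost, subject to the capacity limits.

217

Open {W-α, W-γ}; cheapest assignment that respects the capacities:
  W-α (cap 8, load 8): Z-γ, Z-δ — cost 6×8 + 2×8 = 64
  W-γ (cap 11, load 10): Z-α, Z-β — cost 4×11 + 6×5 = 74
  Shipping 138, fixed 79 → total 217.
  Any other capacity-feasible assignment to {W-α, W-γ} ships for at least 138.
Compare {W-α, W-γ, W-δ}: its best feasible assignment gives total 278.
Compare {W-α, W-β}: its best feasible assignment gives total 284.
Every other set of open sites that can feasibly serve all demand totals ≥ 278 even under its best assignment. Minimum: 217.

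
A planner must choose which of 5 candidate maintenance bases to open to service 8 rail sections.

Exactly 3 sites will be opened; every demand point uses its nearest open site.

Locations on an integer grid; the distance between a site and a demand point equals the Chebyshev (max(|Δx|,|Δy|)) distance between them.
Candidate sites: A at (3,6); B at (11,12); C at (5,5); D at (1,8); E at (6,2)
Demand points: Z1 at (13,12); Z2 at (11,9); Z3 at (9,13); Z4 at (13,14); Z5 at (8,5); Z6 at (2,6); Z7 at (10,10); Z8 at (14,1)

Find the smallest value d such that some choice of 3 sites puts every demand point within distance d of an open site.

8

Open {A, B, E}.
  Farthest demand point is Z8 at distance 8 (to E); all others are ≤ 8.
With {B, C, E} the worst case is 8.
With {B, D, E} the worst case is 8.
No size-3 selection achieves below 8.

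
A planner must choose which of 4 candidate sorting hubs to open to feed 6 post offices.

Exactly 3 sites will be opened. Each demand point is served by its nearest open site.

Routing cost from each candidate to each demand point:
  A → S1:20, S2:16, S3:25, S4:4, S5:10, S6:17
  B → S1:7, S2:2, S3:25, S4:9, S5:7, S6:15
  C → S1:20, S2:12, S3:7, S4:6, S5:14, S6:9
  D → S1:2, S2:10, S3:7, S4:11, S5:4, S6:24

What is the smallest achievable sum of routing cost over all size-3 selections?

Open {B, C, D}.
  S1→D 2, S2→B 2, S3→C 7, S4→C 6, S5→D 4, S6→C 9  ⇒ total 30.
Compare {A, B, D}: total 34.
Compare {A, B, C}: total 36.
No size-3 selection does better; minimum is 30.

30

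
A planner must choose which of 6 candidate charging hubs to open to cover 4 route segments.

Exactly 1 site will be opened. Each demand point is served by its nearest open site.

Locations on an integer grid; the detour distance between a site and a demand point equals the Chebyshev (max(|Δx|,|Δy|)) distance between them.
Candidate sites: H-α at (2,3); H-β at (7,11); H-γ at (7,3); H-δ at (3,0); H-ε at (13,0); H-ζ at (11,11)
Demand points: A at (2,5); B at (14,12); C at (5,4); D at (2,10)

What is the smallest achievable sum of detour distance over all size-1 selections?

23

Open {H-γ}.
  A→H-γ 5, B→H-γ 9, C→H-γ 2, D→H-γ 7  ⇒ total 23.
Compare {H-α}: total 24.
Compare {H-β}: total 25.
No size-1 selection does better; minimum is 23.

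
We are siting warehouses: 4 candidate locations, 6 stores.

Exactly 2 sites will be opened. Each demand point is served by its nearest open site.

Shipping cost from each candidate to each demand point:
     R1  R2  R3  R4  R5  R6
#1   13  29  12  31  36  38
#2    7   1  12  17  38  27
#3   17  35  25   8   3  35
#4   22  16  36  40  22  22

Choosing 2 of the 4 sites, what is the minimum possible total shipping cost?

58

Open {#2, #3}.
  R1→#2 7, R2→#2 1, R3→#2 12, R4→#3 8, R5→#3 3, R6→#2 27  ⇒ total 58.
Compare {#2, #4}: total 81.
Compare {#3, #4}: total 91.
No size-2 selection does better; minimum is 58.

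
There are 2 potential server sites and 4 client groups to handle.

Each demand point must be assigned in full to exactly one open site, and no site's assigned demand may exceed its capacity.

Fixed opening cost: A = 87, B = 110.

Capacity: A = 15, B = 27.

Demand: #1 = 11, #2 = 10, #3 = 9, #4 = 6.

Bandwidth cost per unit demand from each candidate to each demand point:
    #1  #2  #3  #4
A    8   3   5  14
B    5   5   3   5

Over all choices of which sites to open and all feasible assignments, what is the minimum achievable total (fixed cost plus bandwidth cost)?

339

Open {A, B}; cheapest assignment that respects the capacities:
  A (cap 15, load 10): #2 — cost 10×3 = 30
  B (cap 27, load 26): #1, #3, #4 — cost 11×5 + 9×3 + 6×5 = 112
  Shipping 142, fixed 197 → total 339.
  Any other capacity-feasible assignment to {A, B} ships for at least 142.
Total demand is 36 and no other set of sites has combined capacity ≥ 36, so {A, B} is the only feasible choice of open sites. Minimum: 339.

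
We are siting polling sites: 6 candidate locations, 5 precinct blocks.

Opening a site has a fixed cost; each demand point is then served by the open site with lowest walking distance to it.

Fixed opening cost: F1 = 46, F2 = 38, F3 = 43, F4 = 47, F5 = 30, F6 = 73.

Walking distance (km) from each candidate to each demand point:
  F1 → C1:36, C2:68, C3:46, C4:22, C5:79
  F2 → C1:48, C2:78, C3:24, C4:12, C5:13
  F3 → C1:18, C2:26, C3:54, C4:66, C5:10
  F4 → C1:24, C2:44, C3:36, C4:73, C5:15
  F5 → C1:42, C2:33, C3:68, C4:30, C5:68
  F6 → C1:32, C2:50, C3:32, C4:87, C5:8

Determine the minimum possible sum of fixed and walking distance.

171

Open {F2, F3}: assign each demand point to its cheapest open site.
  C1→F3 18, C2→F3 26, C3→F2 24, C4→F2 12, C5→F3 10
  walking distance 90, fixed 81 → total 171.
Compare {F2, F5}: walking distance 124 + fixed 68 = 192.
Compare {F2, F3, F5}: walking distance 90 + fixed 111 = 201.
Compare {F2, F4}: walking distance 117 + fixed 85 = 202.
All other subsets cost ≥ 192. Minimum total cost: 171.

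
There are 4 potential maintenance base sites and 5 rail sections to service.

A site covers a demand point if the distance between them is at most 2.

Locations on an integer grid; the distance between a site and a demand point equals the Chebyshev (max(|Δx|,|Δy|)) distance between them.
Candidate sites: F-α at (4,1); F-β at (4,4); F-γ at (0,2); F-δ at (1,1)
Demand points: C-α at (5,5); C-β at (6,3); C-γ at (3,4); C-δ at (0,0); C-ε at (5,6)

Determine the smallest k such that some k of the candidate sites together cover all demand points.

Coverage sets (demand points within 2 of each site):
  F-α: {C-β}
  F-β: {C-α, C-β, C-γ, C-ε}
  F-γ: {C-δ}
  F-δ: {C-δ}
No single site covers all 5 demand points.
But {F-β, F-γ} covers everything, so the minimum is 2.

2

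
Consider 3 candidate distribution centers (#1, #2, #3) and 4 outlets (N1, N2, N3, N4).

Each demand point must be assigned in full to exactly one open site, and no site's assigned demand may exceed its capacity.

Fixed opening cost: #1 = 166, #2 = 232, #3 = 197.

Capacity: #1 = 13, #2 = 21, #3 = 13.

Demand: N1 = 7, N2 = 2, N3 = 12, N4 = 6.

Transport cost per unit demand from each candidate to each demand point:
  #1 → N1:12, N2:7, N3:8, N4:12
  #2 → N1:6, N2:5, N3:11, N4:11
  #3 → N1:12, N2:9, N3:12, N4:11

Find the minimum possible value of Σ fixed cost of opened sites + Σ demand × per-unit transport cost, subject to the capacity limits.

Open {#1, #2}; cheapest assignment that respects the capacities:
  #1 (cap 13, load 12): N3 — cost 12×8 = 96
  #2 (cap 21, load 15): N1, N2, N4 — cost 7×6 + 2×5 + 6×11 = 118
  Shipping 214, fixed 398 → total 612.
  Any other capacity-feasible assignment to {#1, #2} ships for at least 214.
Compare {#2, #3}: its best feasible assignment gives total 679.
Compare {#1, #2, #3}: its best feasible assignment gives total 809.
Every other set of open sites that can feasibly serve all demand totals ≥ 679 even under its best assignment. Minimum: 612.

612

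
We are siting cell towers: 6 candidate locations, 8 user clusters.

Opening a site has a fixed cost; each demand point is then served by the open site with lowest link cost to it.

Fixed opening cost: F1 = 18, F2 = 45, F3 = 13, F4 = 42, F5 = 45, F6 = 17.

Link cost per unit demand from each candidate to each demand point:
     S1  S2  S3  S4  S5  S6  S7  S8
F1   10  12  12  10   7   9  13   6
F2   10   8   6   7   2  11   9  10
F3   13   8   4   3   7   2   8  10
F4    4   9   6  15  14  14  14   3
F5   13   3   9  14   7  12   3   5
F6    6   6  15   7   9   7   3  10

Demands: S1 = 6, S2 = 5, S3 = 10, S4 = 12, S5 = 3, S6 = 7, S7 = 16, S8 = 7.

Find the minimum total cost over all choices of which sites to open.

306

Open {F3, F4, F6}: assign each demand point to its cheapest open site.
  S1→F4 6×4=24, S2→F6 5×6=30, S3→F3 10×4=40, S4→F3 12×3=36, S5→F3 3×7=21, S6→F3 7×2=14, S7→F6 16×3=48, S8→F4 7×3=21
  link cost 234, fixed 72 → total 306.
Compare {F1, F3, F6}: link cost 267 + fixed 48 = 315.
Compare {F3, F4, F5}: link cost 219 + fixed 100 = 319.
Compare {F3, F5, F6}: link cost 245 + fixed 75 = 320.
All other subsets cost ≥ 315. Minimum total cost: 306.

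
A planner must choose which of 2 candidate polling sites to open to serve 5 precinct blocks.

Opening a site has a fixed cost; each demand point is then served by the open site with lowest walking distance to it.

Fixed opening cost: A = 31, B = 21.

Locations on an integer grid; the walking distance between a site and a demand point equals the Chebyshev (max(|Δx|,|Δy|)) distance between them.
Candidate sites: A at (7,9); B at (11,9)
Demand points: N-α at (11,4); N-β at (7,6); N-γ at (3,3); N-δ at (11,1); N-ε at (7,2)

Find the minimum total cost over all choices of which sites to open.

53

Open {B}: assign each demand point to its cheapest open site.
  N-α→B 5, N-β→B 4, N-γ→B 8, N-δ→B 8, N-ε→B 7
  walking distance 32, fixed 21 → total 53.
Compare {A}: walking distance 29 + fixed 31 = 60.
Compare {A, B}: walking distance 29 + fixed 52 = 81.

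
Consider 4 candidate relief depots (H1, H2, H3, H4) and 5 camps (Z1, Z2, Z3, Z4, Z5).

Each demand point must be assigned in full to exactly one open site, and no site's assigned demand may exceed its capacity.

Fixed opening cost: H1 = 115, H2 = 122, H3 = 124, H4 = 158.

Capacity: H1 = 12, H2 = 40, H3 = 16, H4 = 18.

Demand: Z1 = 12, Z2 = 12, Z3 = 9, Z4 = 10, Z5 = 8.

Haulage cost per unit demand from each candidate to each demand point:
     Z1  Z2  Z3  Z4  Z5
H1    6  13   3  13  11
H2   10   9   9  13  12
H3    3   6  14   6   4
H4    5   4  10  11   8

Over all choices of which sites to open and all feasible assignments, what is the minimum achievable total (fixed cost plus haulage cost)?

697

Open {H2, H3}; cheapest assignment that respects the capacities:
  H2 (cap 40, load 39): Z2, Z3, Z4, Z5 — cost 12×9 + 9×9 + 10×13 + 8×12 = 415
  H3 (cap 16, load 12): Z1 — cost 12×3 = 36
  Shipping 451, fixed 246 → total 697.
  Any other capacity-feasible assignment to {H2, H3} ships for at least 451.
Compare {H1, H2}: its best feasible assignment gives total 724.
Compare {H2, H4}: its best feasible assignment gives total 755.
Every other set of open sites that can feasibly serve all demand totals ≥ 724 even under its best assignment. Minimum: 697.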